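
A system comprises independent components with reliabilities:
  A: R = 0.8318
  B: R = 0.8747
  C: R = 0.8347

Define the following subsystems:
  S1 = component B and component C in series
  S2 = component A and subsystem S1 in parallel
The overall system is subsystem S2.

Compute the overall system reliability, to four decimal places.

Series (B and C): 0.874700 × 0.834700 = 0.730112
Parallel (A and [0.730112]): 1 − (1 − 0.831800)(1 − 0.730112) = 0.9546

0.9546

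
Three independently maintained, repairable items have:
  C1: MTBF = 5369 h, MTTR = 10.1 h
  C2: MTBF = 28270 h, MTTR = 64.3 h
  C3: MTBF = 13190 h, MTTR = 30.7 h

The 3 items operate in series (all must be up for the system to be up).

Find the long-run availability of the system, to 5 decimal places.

0.99354

A(C1) = MTBF/(MTBF+MTTR) = 5369/(5369+10.1) = 0.998122
A(C2) = MTBF/(MTBF+MTTR) = 28270/(28270+64.3) = 0.997731
A(C3) = MTBF/(MTBF+MTTR) = 13190/(13190+30.7) = 0.997678
Series availability: 0.998122 × 0.997731 × 0.997678 = 0.99354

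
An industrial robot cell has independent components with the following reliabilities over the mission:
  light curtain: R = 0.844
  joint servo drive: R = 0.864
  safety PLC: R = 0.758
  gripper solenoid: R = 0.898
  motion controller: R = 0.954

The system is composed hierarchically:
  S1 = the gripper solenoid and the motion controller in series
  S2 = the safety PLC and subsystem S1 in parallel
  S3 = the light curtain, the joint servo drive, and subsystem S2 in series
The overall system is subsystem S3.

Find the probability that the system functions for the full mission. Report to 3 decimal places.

Series (gripper solenoid and motion controller): 0.89800 × 0.95400 = 0.85669
Parallel (safety PLC and [0.85669]): 1 − (1 − 0.75800)(1 − 0.85669) = 0.96532
Series (light curtain, joint servo drive, and [0.96532]): 0.84400 × 0.86400 × 0.96532 = 0.704

0.704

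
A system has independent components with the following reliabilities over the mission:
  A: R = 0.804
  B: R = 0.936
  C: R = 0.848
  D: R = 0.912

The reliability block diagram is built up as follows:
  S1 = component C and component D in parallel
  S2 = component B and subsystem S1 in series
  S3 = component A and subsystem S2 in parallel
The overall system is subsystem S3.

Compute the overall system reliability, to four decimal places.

Parallel (C and D): 1 − (1 − 0.848000)(1 − 0.912000) = 0.986624
Series (B and [0.986624]): 0.936000 × 0.986624 = 0.923480
Parallel (A and [0.923480]): 1 − (1 − 0.804000)(1 − 0.923480) = 0.9850

0.9850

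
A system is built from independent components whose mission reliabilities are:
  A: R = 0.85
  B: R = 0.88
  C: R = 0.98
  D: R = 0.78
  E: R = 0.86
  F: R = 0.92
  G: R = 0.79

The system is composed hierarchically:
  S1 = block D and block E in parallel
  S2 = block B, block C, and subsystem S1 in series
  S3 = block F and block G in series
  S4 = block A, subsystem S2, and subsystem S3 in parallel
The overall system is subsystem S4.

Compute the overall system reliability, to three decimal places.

Parallel (D and E): 1 − (1 − 0.78000)(1 − 0.86000) = 0.96920
Series (B, C, and [0.96920]): 0.88000 × 0.98000 × 0.96920 = 0.83584
Series (F and G): 0.92000 × 0.79000 = 0.72680
Parallel (A, [0.83584], and [0.72680]): 1 − (1 − 0.85000)(1 − 0.83584)(1 − 0.72680) = 0.993

0.993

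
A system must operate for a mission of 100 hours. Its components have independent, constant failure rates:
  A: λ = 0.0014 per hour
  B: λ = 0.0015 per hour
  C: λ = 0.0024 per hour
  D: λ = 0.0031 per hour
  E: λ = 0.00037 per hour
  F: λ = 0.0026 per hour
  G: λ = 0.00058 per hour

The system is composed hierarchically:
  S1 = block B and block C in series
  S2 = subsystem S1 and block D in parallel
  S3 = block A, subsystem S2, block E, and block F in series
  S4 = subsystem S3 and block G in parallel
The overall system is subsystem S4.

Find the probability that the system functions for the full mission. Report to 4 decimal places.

R(A) = exp(−0.0014 × 100) = 0.869358
R(B) = exp(−0.0015 × 100) = 0.860708
R(C) = exp(−0.0024 × 100) = 0.786628
R(D) = exp(−0.0031 × 100) = 0.733447
R(E) = exp(−0.00037 × 100) = 0.963676
R(F) = exp(−0.0026 × 100) = 0.771052
R(G) = exp(−0.00058 × 100) = 0.943650
Series (B and C): 0.860708 × 0.786628 = 0.677057
Parallel ([0.677057] and D): 1 − (1 − 0.677057)(1 − 0.733447) = 0.913919
Series (A, [0.913919], E, and F): 0.869358 × 0.913919 × 0.963676 × 0.771052 = 0.590366
Parallel ([0.590366] and G): 1 − (1 − 0.590366)(1 − 0.943650) = 0.9769

0.9769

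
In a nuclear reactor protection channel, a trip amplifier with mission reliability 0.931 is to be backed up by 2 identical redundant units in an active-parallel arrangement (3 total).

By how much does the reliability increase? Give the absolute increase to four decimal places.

0.0687

R_before = 0.931
R_after = 1 − (1 − 0.931)^3 = 0.9997
ΔR = 0.9997 − 0.931 = 0.0687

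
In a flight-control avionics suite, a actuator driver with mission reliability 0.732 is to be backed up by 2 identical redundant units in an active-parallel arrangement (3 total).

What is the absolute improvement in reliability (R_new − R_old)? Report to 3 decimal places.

R_before = 0.732
R_after = 1 − (1 − 0.732)^3 = 0.981
ΔR = 0.981 − 0.732 = 0.249

0.249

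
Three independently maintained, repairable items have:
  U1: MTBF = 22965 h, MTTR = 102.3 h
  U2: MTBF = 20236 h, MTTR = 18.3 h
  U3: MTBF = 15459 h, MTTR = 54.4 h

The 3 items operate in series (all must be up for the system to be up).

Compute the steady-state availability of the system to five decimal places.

A(U1) = MTBF/(MTBF+MTTR) = 22965/(22965+102.3) = 0.995565
A(U2) = MTBF/(MTBF+MTTR) = 20236/(20236+18.3) = 0.999096
A(U3) = MTBF/(MTBF+MTTR) = 15459/(15459+54.4) = 0.996493
Series availability: 0.995565 × 0.999096 × 0.996493 = 0.99118

0.99118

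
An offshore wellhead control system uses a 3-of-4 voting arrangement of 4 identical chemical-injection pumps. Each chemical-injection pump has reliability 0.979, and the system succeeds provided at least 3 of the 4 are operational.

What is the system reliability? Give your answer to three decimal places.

R = Σ_{i=3}^{4} C(4,i) p^i (1−p)^{4−i} with p = 0.979
C(4,3)·0.979^3·0.021^1 = 0.07882
C(4,4)·0.979^4·0.021^0 = 0.91861
Sum = 0.997

0.997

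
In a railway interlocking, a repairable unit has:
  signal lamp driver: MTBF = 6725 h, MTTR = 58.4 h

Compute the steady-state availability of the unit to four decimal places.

0.9914

A(signal lamp driver) = MTBF/(MTBF+MTTR) = 6725/(6725+58.4) = 0.9914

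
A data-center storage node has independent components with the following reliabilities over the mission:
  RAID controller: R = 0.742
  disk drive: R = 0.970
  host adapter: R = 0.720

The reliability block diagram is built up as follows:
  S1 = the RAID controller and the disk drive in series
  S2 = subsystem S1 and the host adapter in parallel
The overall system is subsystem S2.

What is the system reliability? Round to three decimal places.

Series (RAID controller and disk drive): 0.74200 × 0.97000 = 0.71974
Parallel ([0.71974] and host adapter): 1 − (1 − 0.71974)(1 − 0.72000) = 0.922

0.922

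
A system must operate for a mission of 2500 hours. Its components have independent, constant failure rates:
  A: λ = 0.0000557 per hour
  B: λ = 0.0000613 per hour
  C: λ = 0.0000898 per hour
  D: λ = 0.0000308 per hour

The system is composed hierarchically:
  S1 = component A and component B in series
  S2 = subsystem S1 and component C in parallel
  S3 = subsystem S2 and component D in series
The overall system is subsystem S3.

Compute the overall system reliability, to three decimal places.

R(A) = exp(−0.0000557 × 2500) = 0.87001
R(B) = exp(−0.0000613 × 2500) = 0.85792
R(C) = exp(−0.0000898 × 2500) = 0.79892
R(D) = exp(−0.0000308 × 2500) = 0.92589
Series (A and B): 0.87001 × 0.85792 = 0.74640
Parallel ([0.74640] and C): 1 − (1 − 0.74640)(1 − 0.79892) = 0.94901
Series ([0.94901] and D): 0.94901 × 0.92589 = 0.879

0.879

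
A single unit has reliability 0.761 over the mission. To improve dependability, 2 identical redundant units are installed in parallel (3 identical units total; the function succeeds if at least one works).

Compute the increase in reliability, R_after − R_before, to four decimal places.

R_before = 0.761
R_after = 1 − (1 − 0.761)^3 = 0.9863
ΔR = 0.9863 − 0.761 = 0.2253

0.2253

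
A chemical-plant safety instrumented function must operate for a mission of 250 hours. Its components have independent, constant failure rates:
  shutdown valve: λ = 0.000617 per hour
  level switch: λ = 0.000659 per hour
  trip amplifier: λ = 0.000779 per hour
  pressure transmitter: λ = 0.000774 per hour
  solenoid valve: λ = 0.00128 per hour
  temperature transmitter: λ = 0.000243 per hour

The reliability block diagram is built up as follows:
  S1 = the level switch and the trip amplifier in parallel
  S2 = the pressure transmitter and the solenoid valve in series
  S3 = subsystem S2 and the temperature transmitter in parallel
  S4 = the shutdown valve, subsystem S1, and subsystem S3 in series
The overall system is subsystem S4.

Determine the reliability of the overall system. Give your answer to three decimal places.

0.814

R(shutdown valve) = exp(−0.000617 × 250) = 0.85706
R(level switch) = exp(−0.000659 × 250) = 0.84811
R(trip amplifier) = exp(−0.000779 × 250) = 0.82304
R(pressure transmitter) = exp(−0.000774 × 250) = 0.82407
R(solenoid valve) = exp(−0.00128 × 250) = 0.72615
R(temperature transmitter) = exp(−0.000243 × 250) = 0.94106
Parallel (level switch and trip amplifier): 1 − (1 − 0.84811)(1 − 0.82304) = 0.97312
Series (pressure transmitter and solenoid valve): 0.82407 × 0.72615 = 0.59840
Parallel ([0.59840] and temperature transmitter): 1 − (1 − 0.59840)(1 − 0.94106) = 0.97633
Series (shutdown valve, [0.97312], and [0.97633]): 0.85706 × 0.97312 × 0.97633 = 0.814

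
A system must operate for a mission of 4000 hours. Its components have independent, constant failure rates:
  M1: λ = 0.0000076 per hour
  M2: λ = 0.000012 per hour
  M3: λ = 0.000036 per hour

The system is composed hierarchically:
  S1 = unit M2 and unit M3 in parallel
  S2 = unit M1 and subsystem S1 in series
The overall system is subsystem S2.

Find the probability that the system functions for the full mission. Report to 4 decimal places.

R(M1) = exp(−0.0000076 × 4000) = 0.970057
R(M2) = exp(−0.000012 × 4000) = 0.953134
R(M3) = exp(−0.000036 × 4000) = 0.865888
Parallel (M2 and M3): 1 − (1 − 0.953134)(1 − 0.865888) = 0.993715
Series (M1 and [0.993715]): 0.970057 × 0.993715 = 0.9640

0.9640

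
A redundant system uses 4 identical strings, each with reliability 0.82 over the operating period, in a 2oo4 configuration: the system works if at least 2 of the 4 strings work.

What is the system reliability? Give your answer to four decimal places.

0.9798

R = Σ_{i=2}^{4} C(4,i) p^i (1−p)^{4−i} with p = 0.82
C(4,2)·0.82^2·0.18^2 = 0.130715
C(4,3)·0.82^3·0.18^1 = 0.396985
C(4,4)·0.82^4·0.18^0 = 0.452122
Sum = 0.9798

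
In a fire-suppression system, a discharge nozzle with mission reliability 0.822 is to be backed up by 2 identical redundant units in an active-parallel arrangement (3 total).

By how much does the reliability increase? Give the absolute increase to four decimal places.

R_before = 0.822
R_after = 1 − (1 − 0.822)^3 = 0.9944
ΔR = 0.9944 − 0.822 = 0.1724

0.1724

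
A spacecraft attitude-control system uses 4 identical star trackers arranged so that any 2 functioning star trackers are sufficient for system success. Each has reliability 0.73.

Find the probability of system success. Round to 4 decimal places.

0.9372

R = Σ_{i=2}^{4} C(4,i) p^i (1−p)^{4−i} with p = 0.73
C(4,2)·0.73^2·0.27^2 = 0.233090
C(4,3)·0.73^3·0.27^1 = 0.420138
C(4,4)·0.73^4·0.27^0 = 0.283982
Sum = 0.9372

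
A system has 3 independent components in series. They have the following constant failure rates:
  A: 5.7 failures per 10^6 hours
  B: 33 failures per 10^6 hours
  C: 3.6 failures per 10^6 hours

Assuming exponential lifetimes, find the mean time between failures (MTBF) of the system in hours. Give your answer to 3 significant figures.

Series of exponential components: λ_sys = Σ λ_i
λ_sys = 0.0000057 + 0.000033 + 0.0000036 = 4.2300e-05 /h
MTBF = 1 / λ_sys = 23600 h

23600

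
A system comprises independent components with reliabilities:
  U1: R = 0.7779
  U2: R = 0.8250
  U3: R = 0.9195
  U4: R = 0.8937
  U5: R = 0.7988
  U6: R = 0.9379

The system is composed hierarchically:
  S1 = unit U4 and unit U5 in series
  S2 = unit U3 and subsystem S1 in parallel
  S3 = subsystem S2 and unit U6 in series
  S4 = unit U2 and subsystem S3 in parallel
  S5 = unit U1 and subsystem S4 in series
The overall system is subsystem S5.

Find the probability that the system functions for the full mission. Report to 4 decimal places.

Series (U4 and U5): 0.893700 × 0.798800 = 0.713888
Parallel (U3 and [0.713888]): 1 − (1 − 0.919500)(1 − 0.713888) = 0.976968
Series ([0.976968] and U6): 0.976968 × 0.937900 = 0.916298
Parallel (U2 and [0.916298]): 1 − (1 − 0.825000)(1 − 0.916298) = 0.985352
Series (U1 and [0.985352]): 0.777900 × 0.985352 = 0.7665

0.7665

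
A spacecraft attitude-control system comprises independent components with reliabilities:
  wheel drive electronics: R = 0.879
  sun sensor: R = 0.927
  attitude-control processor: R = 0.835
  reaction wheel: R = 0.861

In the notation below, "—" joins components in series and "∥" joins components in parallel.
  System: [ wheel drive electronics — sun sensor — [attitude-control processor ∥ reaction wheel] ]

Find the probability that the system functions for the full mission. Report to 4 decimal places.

0.7961

Parallel (attitude-control processor and reaction wheel): 1 − (1 − 0.835000)(1 − 0.861000) = 0.977065
Series (wheel drive electronics, sun sensor, and [0.977065]): 0.879000 × 0.927000 × 0.977065 = 0.7961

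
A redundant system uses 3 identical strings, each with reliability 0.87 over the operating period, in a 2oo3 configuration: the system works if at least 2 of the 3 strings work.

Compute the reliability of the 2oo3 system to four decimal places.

R = Σ_{i=2}^{3} C(3,i) p^i (1−p)^{3−i} with p = 0.87
C(3,2)·0.87^2·0.13^1 = 0.295191
C(3,3)·0.87^3·0.13^0 = 0.658503
Sum = 0.9537

0.9537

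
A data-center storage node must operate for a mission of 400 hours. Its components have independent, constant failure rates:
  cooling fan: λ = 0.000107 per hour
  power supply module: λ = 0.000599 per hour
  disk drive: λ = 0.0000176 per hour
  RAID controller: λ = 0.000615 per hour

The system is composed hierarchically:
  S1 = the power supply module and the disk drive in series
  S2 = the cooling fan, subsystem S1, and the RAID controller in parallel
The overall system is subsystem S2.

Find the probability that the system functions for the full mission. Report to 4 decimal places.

R(cooling fan) = exp(−0.000107 × 400) = 0.958103
R(power supply module) = exp(−0.000599 × 400) = 0.786943
R(disk drive) = exp(−0.0000176 × 400) = 0.992985
R(RAID controller) = exp(−0.000615 × 400) = 0.781922
Series (power supply module and disk drive): 0.786943 × 0.992985 = 0.781423
Parallel (cooling fan, [0.781423], and RAID controller): 1 − (1 − 0.958103)(1 − 0.781423)(1 − 0.781922) = 0.9980

0.9980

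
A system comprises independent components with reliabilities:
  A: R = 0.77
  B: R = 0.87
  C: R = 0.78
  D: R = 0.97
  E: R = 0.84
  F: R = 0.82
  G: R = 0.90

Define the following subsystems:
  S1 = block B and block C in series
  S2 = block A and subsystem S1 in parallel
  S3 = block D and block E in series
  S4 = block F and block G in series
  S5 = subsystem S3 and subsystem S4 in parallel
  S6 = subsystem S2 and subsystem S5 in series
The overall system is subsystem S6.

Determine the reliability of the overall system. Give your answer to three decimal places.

Series (B and C): 0.87000 × 0.78000 = 0.67860
Parallel (A and [0.67860]): 1 − (1 − 0.77000)(1 − 0.67860) = 0.92608
Series (D and E): 0.97000 × 0.84000 = 0.81480
Series (F and G): 0.82000 × 0.90000 = 0.73800
Parallel ([0.81480] and [0.73800]): 1 − (1 − 0.81480)(1 − 0.73800) = 0.95148
Series ([0.92608] and [0.95148]): 0.92608 × 0.95148 = 0.881

0.881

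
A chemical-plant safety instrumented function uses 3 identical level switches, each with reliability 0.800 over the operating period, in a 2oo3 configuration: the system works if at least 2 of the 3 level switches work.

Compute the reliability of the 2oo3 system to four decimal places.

0.8960

R = Σ_{i=2}^{3} C(3,i) p^i (1−p)^{3−i} with p = 0.800
C(3,2)·0.800^2·0.200^1 = 0.384000
C(3,3)·0.800^3·0.200^0 = 0.512000
Sum = 0.8960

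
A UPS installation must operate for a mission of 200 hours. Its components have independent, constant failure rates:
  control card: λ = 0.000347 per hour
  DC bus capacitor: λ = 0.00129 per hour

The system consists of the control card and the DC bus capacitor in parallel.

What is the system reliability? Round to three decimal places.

0.985

R(control card) = exp(−0.000347 × 200) = 0.93295
R(DC bus capacitor) = exp(−0.00129 × 200) = 0.77260
Parallel (control card and DC bus capacitor): 1 − (1 − 0.93295)(1 − 0.77260) = 0.985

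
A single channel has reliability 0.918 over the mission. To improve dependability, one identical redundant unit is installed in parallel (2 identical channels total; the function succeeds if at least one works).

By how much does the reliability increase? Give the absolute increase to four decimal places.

R_before = 0.918
R_after = 1 − (1 − 0.918)^2 = 0.9933
ΔR = 0.9933 − 0.918 = 0.0753

0.0753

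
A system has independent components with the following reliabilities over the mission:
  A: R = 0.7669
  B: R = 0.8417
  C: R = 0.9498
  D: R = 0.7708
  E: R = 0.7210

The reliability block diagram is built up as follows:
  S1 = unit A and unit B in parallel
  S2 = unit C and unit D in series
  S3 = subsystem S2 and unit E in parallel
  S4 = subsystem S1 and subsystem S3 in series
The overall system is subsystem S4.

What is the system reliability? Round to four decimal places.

0.8911

Parallel (A and B): 1 − (1 − 0.766900)(1 − 0.841700) = 0.963100
Series (C and D): 0.949800 × 0.770800 = 0.732106
Parallel ([0.732106] and E): 1 − (1 − 0.732106)(1 − 0.721000) = 0.925258
Series ([0.963100] and [0.925258]): 0.963100 × 0.925258 = 0.8911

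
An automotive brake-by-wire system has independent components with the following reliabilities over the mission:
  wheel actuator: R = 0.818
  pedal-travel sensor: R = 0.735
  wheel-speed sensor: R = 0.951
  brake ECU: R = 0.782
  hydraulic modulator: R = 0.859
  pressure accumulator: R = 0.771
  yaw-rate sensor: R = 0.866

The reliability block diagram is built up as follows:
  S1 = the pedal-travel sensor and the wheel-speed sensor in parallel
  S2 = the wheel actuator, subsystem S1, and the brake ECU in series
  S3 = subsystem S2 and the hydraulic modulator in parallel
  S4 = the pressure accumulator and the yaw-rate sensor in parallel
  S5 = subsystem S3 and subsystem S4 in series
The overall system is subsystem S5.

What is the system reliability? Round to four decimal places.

Parallel (pedal-travel sensor and wheel-speed sensor): 1 − (1 − 0.735000)(1 − 0.951000) = 0.987015
Series (wheel actuator, [0.987015], and brake ECU): 0.818000 × 0.987015 × 0.782000 = 0.631370
Parallel ([0.631370] and hydraulic modulator): 1 − (1 − 0.631370)(1 − 0.859000) = 0.948023
Parallel (pressure accumulator and yaw-rate sensor): 1 − (1 − 0.771000)(1 − 0.866000) = 0.969314
Series ([0.948023] and [0.969314]): 0.948023 × 0.969314 = 0.9189

0.9189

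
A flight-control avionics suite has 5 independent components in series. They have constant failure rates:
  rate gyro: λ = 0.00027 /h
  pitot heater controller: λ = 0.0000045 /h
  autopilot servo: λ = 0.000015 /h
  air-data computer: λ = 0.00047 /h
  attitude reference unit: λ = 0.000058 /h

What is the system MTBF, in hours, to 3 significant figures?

1220

Series of exponential components: λ_sys = Σ λ_i
λ_sys = 0.00027 + 0.0000045 + 0.000015 + 0.00047 + 0.000058 = 8.1750e-04 /h
MTBF = 1 / λ_sys = 1220 h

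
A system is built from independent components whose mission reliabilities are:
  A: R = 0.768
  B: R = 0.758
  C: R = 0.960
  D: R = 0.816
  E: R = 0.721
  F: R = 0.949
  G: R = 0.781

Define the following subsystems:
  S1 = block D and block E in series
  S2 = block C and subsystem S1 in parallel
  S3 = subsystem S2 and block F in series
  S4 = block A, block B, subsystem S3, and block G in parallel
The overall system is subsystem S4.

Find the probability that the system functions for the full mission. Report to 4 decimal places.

0.9992

Series (D and E): 0.816000 × 0.721000 = 0.588336
Parallel (C and [0.588336]): 1 − (1 − 0.960000)(1 − 0.588336) = 0.983533
Series ([0.983533] and F): 0.983533 × 0.949000 = 0.933373
Parallel (A, B, [0.933373], and G): 1 − (1 − 0.768000)(1 − 0.758000)(1 − 0.933373)(1 − 0.781000) = 0.9992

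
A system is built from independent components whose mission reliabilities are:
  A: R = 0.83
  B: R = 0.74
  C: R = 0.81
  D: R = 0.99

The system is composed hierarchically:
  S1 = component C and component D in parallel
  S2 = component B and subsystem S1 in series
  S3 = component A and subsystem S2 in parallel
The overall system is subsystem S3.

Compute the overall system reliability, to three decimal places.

0.956

Parallel (C and D): 1 − (1 − 0.81000)(1 − 0.99000) = 0.99810
Series (B and [0.99810]): 0.74000 × 0.99810 = 0.73859
Parallel (A and [0.73859]): 1 − (1 − 0.83000)(1 − 0.73859) = 0.956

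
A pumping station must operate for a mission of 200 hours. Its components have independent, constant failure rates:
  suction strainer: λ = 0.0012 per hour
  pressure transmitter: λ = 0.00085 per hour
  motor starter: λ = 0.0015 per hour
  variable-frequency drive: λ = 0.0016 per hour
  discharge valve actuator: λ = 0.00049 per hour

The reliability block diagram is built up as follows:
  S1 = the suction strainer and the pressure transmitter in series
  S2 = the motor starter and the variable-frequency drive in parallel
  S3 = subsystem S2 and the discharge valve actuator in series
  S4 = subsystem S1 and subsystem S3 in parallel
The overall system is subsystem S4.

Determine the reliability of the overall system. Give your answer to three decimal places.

0.947

R(suction strainer) = exp(−0.0012 × 200) = 0.78663
R(pressure transmitter) = exp(−0.00085 × 200) = 0.84366
R(motor starter) = exp(−0.0015 × 200) = 0.74082
R(variable-frequency drive) = exp(−0.0016 × 200) = 0.72615
R(discharge valve actuator) = exp(−0.00049 × 200) = 0.90665
Series (suction strainer and pressure transmitter): 0.78663 × 0.84366 = 0.66365
Parallel (motor starter and variable-frequency drive): 1 − (1 − 0.74082)(1 − 0.72615) = 0.92902
Series ([0.92902] and discharge valve actuator): 0.92902 × 0.90665 = 0.84230
Parallel ([0.66365] and [0.84230]): 1 − (1 − 0.66365)(1 − 0.84230) = 0.947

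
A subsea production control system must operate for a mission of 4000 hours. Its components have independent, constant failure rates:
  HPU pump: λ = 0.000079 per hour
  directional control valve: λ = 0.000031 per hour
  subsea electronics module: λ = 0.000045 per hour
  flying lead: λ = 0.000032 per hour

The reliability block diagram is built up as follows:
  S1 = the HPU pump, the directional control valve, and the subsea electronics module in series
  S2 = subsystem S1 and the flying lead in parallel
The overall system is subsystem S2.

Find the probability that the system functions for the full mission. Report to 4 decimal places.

R(HPU pump) = exp(−0.000079 × 4000) = 0.729059
R(directional control valve) = exp(−0.000031 × 4000) = 0.883380
R(subsea electronics module) = exp(−0.000045 × 4000) = 0.835270
R(flying lead) = exp(−0.000032 × 4000) = 0.879853
Series (HPU pump, directional control valve, and subsea electronics module): 0.729059 × 0.883380 × 0.835270 = 0.537944
Parallel ([0.537944] and flying lead): 1 − (1 − 0.537944)(1 − 0.879853) = 0.9445

0.9445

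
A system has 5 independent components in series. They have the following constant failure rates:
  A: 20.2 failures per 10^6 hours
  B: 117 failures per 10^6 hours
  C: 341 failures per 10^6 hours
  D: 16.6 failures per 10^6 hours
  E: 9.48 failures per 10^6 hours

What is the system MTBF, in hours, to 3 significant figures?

Series of exponential components: λ_sys = Σ λ_i
λ_sys = 0.0000202 + 0.000117 + 0.000341 + 0.0000166 + 0.00000948 = 5.0428e-04 /h
MTBF = 1 / λ_sys = 1980 h

1980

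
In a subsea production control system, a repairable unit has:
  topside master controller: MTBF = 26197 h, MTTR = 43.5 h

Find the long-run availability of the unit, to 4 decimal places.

0.9983

A(topside master controller) = MTBF/(MTBF+MTTR) = 26197/(26197+43.5) = 0.9983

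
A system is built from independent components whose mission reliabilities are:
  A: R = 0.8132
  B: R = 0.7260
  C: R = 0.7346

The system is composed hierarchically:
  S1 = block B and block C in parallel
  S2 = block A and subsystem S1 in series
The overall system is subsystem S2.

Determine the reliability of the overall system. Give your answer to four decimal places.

Parallel (B and C): 1 − (1 − 0.726000)(1 − 0.734600) = 0.927280
Series (A and [0.927280]): 0.813200 × 0.927280 = 0.7541

0.7541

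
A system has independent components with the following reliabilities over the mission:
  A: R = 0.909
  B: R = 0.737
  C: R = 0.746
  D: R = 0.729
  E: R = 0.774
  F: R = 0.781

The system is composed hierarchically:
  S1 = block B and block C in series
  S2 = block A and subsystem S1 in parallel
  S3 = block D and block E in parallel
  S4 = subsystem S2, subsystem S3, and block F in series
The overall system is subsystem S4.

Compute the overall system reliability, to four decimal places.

Series (B and C): 0.737000 × 0.746000 = 0.549802
Parallel (A and [0.549802]): 1 − (1 − 0.909000)(1 − 0.549802) = 0.959032
Parallel (D and E): 1 − (1 − 0.729000)(1 − 0.774000) = 0.938754
Series ([0.959032], [0.938754], and F): 0.959032 × 0.938754 × 0.781000 = 0.7031

0.7031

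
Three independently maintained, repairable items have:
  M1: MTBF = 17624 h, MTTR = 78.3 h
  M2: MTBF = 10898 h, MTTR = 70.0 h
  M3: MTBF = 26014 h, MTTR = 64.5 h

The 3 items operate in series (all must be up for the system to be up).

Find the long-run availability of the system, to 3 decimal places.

0.987

A(M1) = MTBF/(MTBF+MTTR) = 17624/(17624+78.3) = 0.995577
A(M2) = MTBF/(MTBF+MTTR) = 10898/(10898+70.0) = 0.993618
A(M3) = MTBF/(MTBF+MTTR) = 26014/(26014+64.5) = 0.997527
Series availability: 0.995577 × 0.993618 × 0.997527 = 0.987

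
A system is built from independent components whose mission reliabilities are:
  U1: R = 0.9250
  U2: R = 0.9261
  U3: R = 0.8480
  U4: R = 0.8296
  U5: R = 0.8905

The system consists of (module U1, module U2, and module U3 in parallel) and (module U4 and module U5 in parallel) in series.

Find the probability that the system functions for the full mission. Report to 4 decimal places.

0.9805

Parallel (U1, U2, and U3): 1 − (1 − 0.925000)(1 − 0.926100)(1 − 0.848000) = 0.999158
Parallel (U4 and U5): 1 − (1 − 0.829600)(1 − 0.890500) = 0.981341
Series ([0.999158] and [0.981341]): 0.999158 × 0.981341 = 0.9805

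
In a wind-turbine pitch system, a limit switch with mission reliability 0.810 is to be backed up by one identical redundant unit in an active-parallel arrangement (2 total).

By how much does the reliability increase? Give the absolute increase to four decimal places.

R_before = 0.810
R_after = 1 − (1 − 0.810)^2 = 0.9639
ΔR = 0.9639 − 0.810 = 0.1539

0.1539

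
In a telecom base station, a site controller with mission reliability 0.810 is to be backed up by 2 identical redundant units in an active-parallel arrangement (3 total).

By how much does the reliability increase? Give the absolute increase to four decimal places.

R_before = 0.810
R_after = 1 − (1 − 0.810)^3 = 0.9931
ΔR = 0.9931 − 0.810 = 0.1831

0.1831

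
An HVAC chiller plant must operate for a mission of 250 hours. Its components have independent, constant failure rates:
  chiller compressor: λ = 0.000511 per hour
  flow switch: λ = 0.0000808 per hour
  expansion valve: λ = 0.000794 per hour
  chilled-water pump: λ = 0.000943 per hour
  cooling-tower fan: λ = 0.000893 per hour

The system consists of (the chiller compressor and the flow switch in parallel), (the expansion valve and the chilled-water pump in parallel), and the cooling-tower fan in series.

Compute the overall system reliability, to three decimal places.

0.768

R(chiller compressor) = exp(−0.000511 × 250) = 0.88007
R(flow switch) = exp(−0.0000808 × 250) = 0.98000
R(expansion valve) = exp(−0.000794 × 250) = 0.81996
R(chilled-water pump) = exp(−0.000943 × 250) = 0.78998
R(cooling-tower fan) = exp(−0.000893 × 250) = 0.79991
Parallel (chiller compressor and flow switch): 1 − (1 − 0.88007)(1 − 0.98000) = 0.99760
Parallel (expansion valve and chilled-water pump): 1 − (1 − 0.81996)(1 − 0.78998) = 0.96219
Series ([0.99760], [0.96219], and cooling-tower fan): 0.99760 × 0.96219 × 0.79991 = 0.768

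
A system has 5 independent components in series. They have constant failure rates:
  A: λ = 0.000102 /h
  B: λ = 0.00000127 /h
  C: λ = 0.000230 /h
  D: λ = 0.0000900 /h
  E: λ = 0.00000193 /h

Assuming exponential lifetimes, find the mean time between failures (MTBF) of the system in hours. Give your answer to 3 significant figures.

Series of exponential components: λ_sys = Σ λ_i
λ_sys = 0.000102 + 0.00000127 + 0.000230 + 0.0000900 + 0.00000193 = 4.2520e-04 /h
MTBF = 1 / λ_sys = 2350 h

2350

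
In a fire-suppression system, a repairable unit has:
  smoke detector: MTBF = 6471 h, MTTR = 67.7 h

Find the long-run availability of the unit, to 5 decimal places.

A(smoke detector) = MTBF/(MTBF+MTTR) = 6471/(6471+67.7) = 0.98965

0.98965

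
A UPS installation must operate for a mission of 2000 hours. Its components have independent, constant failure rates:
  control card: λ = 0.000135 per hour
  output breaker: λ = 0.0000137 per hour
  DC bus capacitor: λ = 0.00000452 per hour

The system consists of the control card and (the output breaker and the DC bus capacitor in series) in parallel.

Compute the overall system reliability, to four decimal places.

R(control card) = exp(−0.000135 × 2000) = 0.763379
R(output breaker) = exp(−0.0000137 × 2000) = 0.972972
R(DC bus capacitor) = exp(−0.00000452 × 2000) = 0.991001
Series (output breaker and DC bus capacitor): 0.972972 × 0.991001 = 0.964216
Parallel (control card and [0.964216]): 1 − (1 − 0.763379)(1 − 0.964216) = 0.9915

0.9915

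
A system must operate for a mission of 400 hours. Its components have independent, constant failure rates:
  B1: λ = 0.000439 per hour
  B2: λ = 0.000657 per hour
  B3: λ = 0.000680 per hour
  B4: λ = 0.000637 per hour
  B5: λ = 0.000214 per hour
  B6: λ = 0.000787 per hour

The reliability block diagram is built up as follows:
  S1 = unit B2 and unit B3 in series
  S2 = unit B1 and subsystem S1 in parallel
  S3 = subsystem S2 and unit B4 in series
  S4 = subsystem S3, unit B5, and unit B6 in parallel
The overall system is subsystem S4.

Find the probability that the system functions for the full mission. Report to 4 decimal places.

0.9939

R(B1) = exp(−0.000439 × 400) = 0.838953
R(B2) = exp(−0.000657 × 400) = 0.768896
R(B3) = exp(−0.000680 × 400) = 0.761854
R(B4) = exp(−0.000637 × 400) = 0.775071
R(B5) = exp(−0.000214 × 400) = 0.917961
R(B6) = exp(−0.000787 × 400) = 0.729935
Series (B2 and B3): 0.768896 × 0.761854 = 0.585786
Parallel (B1 and [0.585786]): 1 − (1 − 0.838953)(1 − 0.585786) = 0.933292
Series ([0.933292] and B4): 0.933292 × 0.775071 = 0.723368
Parallel ([0.723368], B5, and B6): 1 − (1 − 0.723368)(1 − 0.917961)(1 − 0.729935) = 0.9939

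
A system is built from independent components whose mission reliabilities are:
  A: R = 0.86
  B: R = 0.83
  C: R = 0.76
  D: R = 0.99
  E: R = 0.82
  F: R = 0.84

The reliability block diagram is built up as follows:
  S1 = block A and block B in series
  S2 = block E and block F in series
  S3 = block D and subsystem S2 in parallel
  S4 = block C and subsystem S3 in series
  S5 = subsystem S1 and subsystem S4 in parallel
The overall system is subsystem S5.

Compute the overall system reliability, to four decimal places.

Series (A and B): 0.860000 × 0.830000 = 0.713800
Series (E and F): 0.820000 × 0.840000 = 0.688800
Parallel (D and [0.688800]): 1 − (1 − 0.990000)(1 − 0.688800) = 0.996888
Series (C and [0.996888]): 0.760000 × 0.996888 = 0.757635
Parallel ([0.713800] and [0.757635]): 1 − (1 − 0.713800)(1 − 0.757635) = 0.9306

0.9306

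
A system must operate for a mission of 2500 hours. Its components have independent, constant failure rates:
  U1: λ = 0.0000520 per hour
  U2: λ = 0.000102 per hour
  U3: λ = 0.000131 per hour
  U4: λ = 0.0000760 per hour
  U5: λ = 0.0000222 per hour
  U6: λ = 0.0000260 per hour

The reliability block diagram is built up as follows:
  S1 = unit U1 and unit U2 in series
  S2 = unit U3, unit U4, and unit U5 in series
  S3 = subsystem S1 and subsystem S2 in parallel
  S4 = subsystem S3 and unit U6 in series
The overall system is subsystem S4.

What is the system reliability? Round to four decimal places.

R(U1) = exp(−0.0000520 × 2500) = 0.878095
R(U2) = exp(−0.000102 × 2500) = 0.774916
R(U3) = exp(−0.000131 × 2500) = 0.720723
R(U4) = exp(−0.0000760 × 2500) = 0.826959
R(U5) = exp(−0.0000222 × 2500) = 0.946012
R(U6) = exp(−0.0000260 × 2500) = 0.937067
Series (U1 and U2): 0.878095 × 0.774916 = 0.680450
Series (U3, U4, and U5): 0.720723 × 0.826959 × 0.946012 = 0.563831
Parallel ([0.680450] and [0.563831]): 1 − (1 − 0.680450)(1 − 0.563831) = 0.860622
Series ([0.860622] and U6): 0.860622 × 0.937067 = 0.8065

0.8065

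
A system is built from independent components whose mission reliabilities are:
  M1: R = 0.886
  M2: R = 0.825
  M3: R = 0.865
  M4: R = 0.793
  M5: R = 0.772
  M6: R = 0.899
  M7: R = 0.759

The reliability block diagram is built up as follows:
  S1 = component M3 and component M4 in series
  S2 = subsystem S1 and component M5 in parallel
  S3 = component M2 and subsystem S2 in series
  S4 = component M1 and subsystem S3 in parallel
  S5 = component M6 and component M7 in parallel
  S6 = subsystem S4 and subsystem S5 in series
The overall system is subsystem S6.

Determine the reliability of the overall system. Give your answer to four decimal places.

Series (M3 and M4): 0.865000 × 0.793000 = 0.685945
Parallel ([0.685945] and M5): 1 − (1 − 0.685945)(1 − 0.772000) = 0.928395
Series (M2 and [0.928395]): 0.825000 × 0.928395 = 0.765926
Parallel (M1 and [0.765926]): 1 − (1 − 0.886000)(1 − 0.765926) = 0.973316
Parallel (M6 and M7): 1 − (1 − 0.899000)(1 − 0.759000) = 0.975659
Series ([0.973316] and [0.975659]): 0.973316 × 0.975659 = 0.9496

0.9496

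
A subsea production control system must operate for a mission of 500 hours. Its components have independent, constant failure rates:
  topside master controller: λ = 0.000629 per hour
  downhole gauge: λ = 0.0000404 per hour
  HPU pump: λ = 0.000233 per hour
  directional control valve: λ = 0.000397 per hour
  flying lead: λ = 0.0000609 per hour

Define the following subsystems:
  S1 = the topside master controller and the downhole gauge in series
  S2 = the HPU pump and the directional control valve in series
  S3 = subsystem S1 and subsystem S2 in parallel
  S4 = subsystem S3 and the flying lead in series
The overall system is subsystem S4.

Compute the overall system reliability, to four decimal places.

R(topside master controller) = exp(−0.000629 × 500) = 0.730154
R(downhole gauge) = exp(−0.0000404 × 500) = 0.980003
R(HPU pump) = exp(−0.000233 × 500) = 0.890030
R(directional control valve) = exp(−0.000397 × 500) = 0.819960
R(flying lead) = exp(−0.0000609 × 500) = 0.970009
Series (topside master controller and downhole gauge): 0.730154 × 0.980003 = 0.715553
Series (HPU pump and directional control valve): 0.890030 × 0.819960 = 0.729789
Parallel ([0.715553] and [0.729789]): 1 − (1 − 0.715553)(1 − 0.729789) = 0.923139
Series ([0.923139] and flying lead): 0.923139 × 0.970009 = 0.8955

0.8955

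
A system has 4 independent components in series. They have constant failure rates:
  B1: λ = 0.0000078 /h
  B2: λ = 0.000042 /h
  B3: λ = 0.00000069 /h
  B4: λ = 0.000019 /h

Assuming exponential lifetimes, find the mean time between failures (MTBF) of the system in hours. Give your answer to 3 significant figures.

14400

Series of exponential components: λ_sys = Σ λ_i
λ_sys = 0.0000078 + 0.000042 + 0.00000069 + 0.000019 = 6.9490e-05 /h
MTBF = 1 / λ_sys = 14400 h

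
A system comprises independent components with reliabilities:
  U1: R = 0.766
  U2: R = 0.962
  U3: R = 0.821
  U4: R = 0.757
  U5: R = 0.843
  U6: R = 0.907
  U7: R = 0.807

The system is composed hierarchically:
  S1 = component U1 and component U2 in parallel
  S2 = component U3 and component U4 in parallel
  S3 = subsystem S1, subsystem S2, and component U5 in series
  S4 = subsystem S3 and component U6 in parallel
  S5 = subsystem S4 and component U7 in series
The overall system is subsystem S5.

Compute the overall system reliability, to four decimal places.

Parallel (U1 and U2): 1 − (1 − 0.766000)(1 − 0.962000) = 0.991108
Parallel (U3 and U4): 1 − (1 − 0.821000)(1 − 0.757000) = 0.956503
Series ([0.991108], [0.956503], and U5): 0.991108 × 0.956503 × 0.843000 = 0.799162
Parallel ([0.799162] and U6): 1 − (1 − 0.799162)(1 − 0.907000) = 0.981322
Series ([0.981322] and U7): 0.981322 × 0.807000 = 0.7919

0.7919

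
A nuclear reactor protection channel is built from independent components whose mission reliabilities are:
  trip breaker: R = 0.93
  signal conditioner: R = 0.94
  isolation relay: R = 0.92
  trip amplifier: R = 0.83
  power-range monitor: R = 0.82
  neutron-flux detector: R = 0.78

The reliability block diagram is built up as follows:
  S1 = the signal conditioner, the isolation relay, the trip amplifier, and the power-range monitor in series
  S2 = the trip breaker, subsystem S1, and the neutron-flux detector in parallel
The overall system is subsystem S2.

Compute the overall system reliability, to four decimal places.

Series (signal conditioner, isolation relay, trip amplifier, and power-range monitor): 0.940000 × 0.920000 × 0.830000 × 0.820000 = 0.588583
Parallel (trip breaker, [0.588583], and neutron-flux detector): 1 − (1 − 0.930000)(1 − 0.588583)(1 − 0.780000) = 0.9937

0.9937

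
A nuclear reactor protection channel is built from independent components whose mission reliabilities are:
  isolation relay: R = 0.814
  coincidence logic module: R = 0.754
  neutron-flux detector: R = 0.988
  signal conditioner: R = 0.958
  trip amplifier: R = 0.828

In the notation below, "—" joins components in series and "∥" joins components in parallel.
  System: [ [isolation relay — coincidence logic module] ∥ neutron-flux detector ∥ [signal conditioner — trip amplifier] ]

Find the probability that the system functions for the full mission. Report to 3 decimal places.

Series (isolation relay and coincidence logic module): 0.81400 × 0.75400 = 0.61376
Series (signal conditioner and trip amplifier): 0.95800 × 0.82800 = 0.79322
Parallel ([0.61376], neutron-flux detector, and [0.79322]): 1 − (1 − 0.61376)(1 − 0.98800)(1 − 0.79322) = 0.999

0.999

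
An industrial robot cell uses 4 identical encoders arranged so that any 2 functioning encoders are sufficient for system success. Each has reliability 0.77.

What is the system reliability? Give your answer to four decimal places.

R = Σ_{i=2}^{4} C(4,i) p^i (1−p)^{4−i} with p = 0.77
C(4,2)·0.77^2·0.23^2 = 0.188186
C(4,3)·0.77^3·0.23^1 = 0.420010
C(4,4)·0.77^4·0.23^0 = 0.351530
Sum = 0.9597

0.9597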